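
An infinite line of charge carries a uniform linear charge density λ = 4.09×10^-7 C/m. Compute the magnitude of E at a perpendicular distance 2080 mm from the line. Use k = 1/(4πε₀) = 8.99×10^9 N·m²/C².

E ≈ 3.54×10^3 V/m

Take a coaxial cylindrical Gaussian surface of radius r = 2080 mm and length L.
Q_enc = λL, so λ_enc = 4.09×10^-7 C/m.
By Gauss's law (flux through the curved wall only), E·2πrL = λ_enc L/ε₀.
E = 2k|λ_enc|/r = 2(8.99×10^9)(4.09×10^-7)/(2.08) = 3.54×10^3 N/C.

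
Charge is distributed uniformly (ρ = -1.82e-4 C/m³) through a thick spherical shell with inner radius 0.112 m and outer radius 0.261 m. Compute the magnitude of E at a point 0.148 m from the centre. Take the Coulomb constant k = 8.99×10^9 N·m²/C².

E = 5.75×10^5 V/m

Take a concentric spherical Gaussian surface of radius r = 0.148 m (within the shell material, 0.112 m < r < 0.261 m).
Enclosed charge is the volume from a to r: Q_enc = (4π/3)ρ(r³ − a³) = -1.40×10^-6 C.
By Gauss's law, ∮E·dA = E·4πr² = Q_enc/ε₀.
E = k|Q_enc|/r² = (8.99×10^9)(1.40×10^-6)/(0.148)² = 5.75e5 N/C.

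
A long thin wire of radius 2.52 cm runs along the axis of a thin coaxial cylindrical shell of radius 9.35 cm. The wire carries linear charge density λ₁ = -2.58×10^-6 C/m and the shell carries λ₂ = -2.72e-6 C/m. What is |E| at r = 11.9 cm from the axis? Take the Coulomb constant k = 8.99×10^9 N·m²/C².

|E| = 8.01×10^5 V/m

By cylindrical symmetry E is radial; use a coaxial Gaussian cylinder of radius 11.9 cm and length L (r > 9.35 cm, enclosing both).
λ_enc = λ₁ + λ₂ = (-2.58e-6) + (-2.72×10^-6) = -5.30e-6 C/m.
By Gauss's law (flux through the curved wall only), E·2πrL = λ_enc L/ε₀.
E = 2k|λ_enc|/r = 2(8.99×10^9)(5.30×10^-6)/(0.119) = 8.01×10^5 N/C.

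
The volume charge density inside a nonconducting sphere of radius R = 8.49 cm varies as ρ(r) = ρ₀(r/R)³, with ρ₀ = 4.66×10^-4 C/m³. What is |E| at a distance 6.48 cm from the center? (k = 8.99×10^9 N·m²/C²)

Symmetry ⇒ E = E(r) r̂. Gaussian sphere of radius r = 6.48 cm (r < R).
Integrate the density: Q_enc = 4π ∫₀^r ρ₀(r'/R)^3 r'² dr' = 4πρ₀ r^6/(6·R³) = 1.181×10^-7 C.
By Gauss's law, ∮E·dA = E·4πr² = Q_enc/ε₀.
E = k|Q_enc|/r² = (8.99×10^9)(1.181e-7)/(0.0648)² = 2.53e5 N/C.

E = 2.53e5 N/C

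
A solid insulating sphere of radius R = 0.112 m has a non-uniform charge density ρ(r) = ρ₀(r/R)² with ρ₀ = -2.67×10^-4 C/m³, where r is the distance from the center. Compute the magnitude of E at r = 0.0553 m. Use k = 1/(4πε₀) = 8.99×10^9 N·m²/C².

E ≈ 8.13×10^4 V/m

Symmetry ⇒ E = E(r) r̂. Gaussian sphere of radius r = 0.0553 m (r < R).
Integrate the density: Q_enc = 4π ∫₀^r ρ₀(r'/R)^2 r'² dr' = 4πρ₀ r^5/(5·R²) = -2.767×10^-8 C.
Gauss's law: E·4πr² = Q_enc/ε₀.
E = k|Q_enc|/r² = (8.99×10^9)(2.767×10^-8)/(0.0553)² = 8.13e4 N/C.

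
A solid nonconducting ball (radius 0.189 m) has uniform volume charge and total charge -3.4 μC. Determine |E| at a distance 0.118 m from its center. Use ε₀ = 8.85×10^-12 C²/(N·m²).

5.34×10^5 V/m

Take a concentric spherical Gaussian surface of radius r = 0.118 m (r < R).
Only the charge within r is enclosed: Q_enc = Q·(r/R)³ = (-3.4 μC)·(0.118 m/0.189 m)³ = -8.274e-7 C.
Gauss's law: E·4πr² = Q_enc/ε₀.
E = |Q_enc|/(4πε₀r²) = (8.274×10^-7)/(4π·8.85×10^-12·(0.118)²) = 5.34e5 N/C.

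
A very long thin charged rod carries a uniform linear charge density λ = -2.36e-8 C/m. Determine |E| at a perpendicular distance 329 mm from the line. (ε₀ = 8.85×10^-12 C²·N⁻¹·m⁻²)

Take a coaxial cylindrical Gaussian surface of radius r = 329 mm and length L.
Q_enc = λL, so λ_enc = -2.36×10^-8 C/m.
By Gauss's law (flux through the curved wall only), E·2πrL = λ_enc L/ε₀.
E = |λ_enc|/(2πε₀r) = (2.36×10^-8)/(2π·8.85×10^-12·0.329) = 1.29×10^3 N/C.

|E| ≈ 1.29×10^3 N/C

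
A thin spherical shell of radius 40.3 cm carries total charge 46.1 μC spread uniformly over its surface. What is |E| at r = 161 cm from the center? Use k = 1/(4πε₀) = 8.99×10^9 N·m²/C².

Take a concentric spherical Gaussian surface of radius r = 161 cm (r > 40.3 cm).
The entire shell is enclosed: Q_enc = 4.61×10^-5 C.
By Gauss's law, ∮E·dA = E·4πr² = Q_enc/ε₀.
E = k|Q_enc|/r² = (8.99×10^9)(4.61e-5)/(1.61)² = 1.60×10^5 N/C.

E = 1.60×10^5 N/C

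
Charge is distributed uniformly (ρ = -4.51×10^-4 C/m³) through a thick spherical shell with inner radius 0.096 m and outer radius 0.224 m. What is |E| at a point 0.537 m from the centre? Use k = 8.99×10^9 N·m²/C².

6.10×10^5 N/C

By spherical symmetry E is radial; choose a Gaussian sphere of radius r = 0.537 m (r > 0.224 m, enclosing the whole shell).
Q_enc = ρ·(4π/3)(b³ − a³) = (-4.51e-4)·(4π/3)·((0.224)³ − (0.096)³) = -1.956×10^-5 C.
Gauss's law: E·4πr² = Q_enc/ε₀.
E = k|Q_enc|/r² = (8.99×10^9)(1.956×10^-5)/(0.537)² = 6.10×10^5 N/C.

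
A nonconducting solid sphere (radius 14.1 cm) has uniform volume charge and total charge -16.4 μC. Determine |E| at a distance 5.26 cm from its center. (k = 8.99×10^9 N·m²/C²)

By spherical symmetry E is radial; choose a Gaussian sphere of radius r = 5.26 cm (r < R).
Only the charge within r is enclosed: Q_enc = Q·(r/R)³ = (-16.4 μC)·(5.26 cm/14.1 cm)³ = -8.514×10^-7 C.
Applying ∮E·dA = Q_enc/ε₀ with Φ = E(4πr²):
E = k|Q_enc|/r² = (8.99×10^9)(8.514e-7)/(0.0526)² = 2.77×10^6 N/C.

E ≈ 2.77e6 N/C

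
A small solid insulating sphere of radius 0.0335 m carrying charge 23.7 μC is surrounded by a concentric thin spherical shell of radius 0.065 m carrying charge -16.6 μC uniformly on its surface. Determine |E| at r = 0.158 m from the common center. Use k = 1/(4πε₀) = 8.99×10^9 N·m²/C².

|E| ≈ 2.56×10^6 V/m

Take a concentric spherical Gaussian surface of radius r = 0.158 m (r > 0.065 m, enclosing both).
Q_enc = (23.7 μC) + (-16.6 μC) = 7.10e-6 C.
Since E is radial and uniform over the Gaussian sphere, Φ = E·4πr² = Q_enc/ε₀.
E = k|Q_enc|/r² = (8.99×10^9)(7.10×10^-6)/(0.158)² = 2.56×10^6 N/C.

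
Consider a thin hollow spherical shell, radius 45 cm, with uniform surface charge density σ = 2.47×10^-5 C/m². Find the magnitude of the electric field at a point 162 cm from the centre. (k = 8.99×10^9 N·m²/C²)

Use a concentric Gaussian sphere at r = 162 cm (r > 45 cm).
The entire shell is enclosed: Q_enc = σ·4πR² = (2.47×10^-5)·4π·(0.45)² = 6.285×10^-5 C.
Since E is radial and uniform over the Gaussian sphere, Φ = E·4πr² = Q_enc/ε₀.
E = k|Q_enc|/r² = (8.99×10^9)(6.285×10^-5)/(1.62)² = 2.15×10^5 N/C.

|E| = 2.15e5 N/C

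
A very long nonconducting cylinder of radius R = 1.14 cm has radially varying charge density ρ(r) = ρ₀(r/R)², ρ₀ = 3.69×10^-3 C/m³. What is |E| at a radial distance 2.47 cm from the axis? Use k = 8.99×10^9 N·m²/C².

E = 5.48×10^5 N/C

Take a coaxial cylindrical Gaussian surface of radius r = 2.47 cm and length L (r > R, full charge per length enclosed).
λ_enc = 2π ∫₀^R ρ₀(r'/R)^2 r' dr' = 2πρ₀R²/4 = 7.533×10^-7 C/m.
Since E is radial and uniform over the curved surface, Φ = E·2πrL = Q_enc/ε₀ = λ_enc L/ε₀.
E = 2k|λ_enc|/r = 2(8.99×10^9)(7.533e-7)/(0.0247) = 5.48e5 N/C.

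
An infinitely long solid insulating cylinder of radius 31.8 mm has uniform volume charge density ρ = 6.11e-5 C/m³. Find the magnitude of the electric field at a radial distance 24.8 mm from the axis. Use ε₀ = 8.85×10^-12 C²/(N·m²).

Coaxial Gaussian cylinder, radius r = 24.8 mm, length L (r < R).
Enclosed charge per unit length: λ_enc = ρ·πr² = (6.11e-5)π(0.0248)² = 1.181e-7 C/m.
Since E is radial and uniform over the curved surface, Φ = E·2πrL = Q_enc/ε₀ = λ_enc L/ε₀.
E = |λ_enc|/(2πε₀r) = (1.181e-7)/(2π·8.85×10^-12·0.0248) = 8.56e4 N/C.

|E| = 8.56×10^4 N/C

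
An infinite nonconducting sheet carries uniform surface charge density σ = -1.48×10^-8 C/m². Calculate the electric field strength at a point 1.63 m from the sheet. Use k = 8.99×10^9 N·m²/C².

By planar symmetry E is perpendicular to the sheet and uniform; use a Gaussian pillbox with flat faces of area A on each side of the sheet.
Only the two end caps contribute flux: Φ = 2EA. With Q_enc = σA, Gauss's law gives E = |σ|/(2ε₀).
E = 2πk|σ| = 2π(8.99×10^9)(1.48×10^-8) = 836 N/C.

E ≈ 836 N/C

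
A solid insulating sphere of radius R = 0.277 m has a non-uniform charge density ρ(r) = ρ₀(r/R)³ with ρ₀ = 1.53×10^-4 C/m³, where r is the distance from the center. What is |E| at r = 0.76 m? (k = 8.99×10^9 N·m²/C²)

Use a concentric Gaussian sphere at r = 0.76 m (r > R, all charge enclosed).
Q_enc = 4π ∫₀^R ρ₀(r'/R)^3 r'² dr' = 4πρ₀R³/6 = 6.811×10^-6 C.
By Gauss's law, ∮E·dA = E·4πr² = Q_enc/ε₀.
E = k|Q_enc|/r² = (8.99×10^9)(6.811×10^-6)/(0.76)² = 1.06×10^5 N/C.

E = 1.06×10^5 N/C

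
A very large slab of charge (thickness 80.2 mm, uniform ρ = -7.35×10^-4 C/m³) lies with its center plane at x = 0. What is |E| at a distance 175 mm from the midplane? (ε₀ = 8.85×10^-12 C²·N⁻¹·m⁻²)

3.33×10^6 V/m

The point |x| = 175 mm lies outside the slab (half-thickness 0.0401 m). A symmetric pillbox spanning the full slab encloses Q_enc = ρ·d·A.
Flux = 2EA ⇒ E = |ρ|d/(2ε₀), independent of distance outside.
E = (7.35×10^-4)(0.0802)/(2·8.85×10^-12) = 3.33e6 N/C.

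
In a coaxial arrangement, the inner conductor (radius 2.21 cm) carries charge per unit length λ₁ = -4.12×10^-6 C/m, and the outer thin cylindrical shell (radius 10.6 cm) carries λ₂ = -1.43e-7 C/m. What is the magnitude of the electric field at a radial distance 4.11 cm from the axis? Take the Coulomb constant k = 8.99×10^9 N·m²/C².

Take a coaxial cylindrical Gaussian surface of radius r = 4.11 cm and length L (between the conductors, 2.21 cm < r < 10.6 cm).
The shell at 10.6 cm lies outside the Gaussian surface, so λ_enc = λ₁ = -4.12e-6 C/m.
Since E is radial and uniform over the curved surface, Φ = E·2πrL = Q_enc/ε₀ = λ_enc L/ε₀.
E = 2k|λ_enc|/r = 2(8.99×10^9)(4.12e-6)/(0.0411) = 1.80e6 N/C.

1.80e6 V/m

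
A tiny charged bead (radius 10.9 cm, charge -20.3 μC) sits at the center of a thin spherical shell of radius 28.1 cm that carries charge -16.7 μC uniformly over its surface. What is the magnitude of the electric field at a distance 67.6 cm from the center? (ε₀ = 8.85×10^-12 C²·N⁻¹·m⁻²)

E = 7.28e5 N/C

Take a concentric spherical Gaussian surface of radius r = 67.6 cm (r > 28.1 cm, enclosing both).
Q_enc = (-20.3 μC) + (-16.7 μC) = -3.70×10^-5 C.
Applying ∮E·dA = Q_enc/ε₀ with Φ = E(4πr²):
E = |Q_enc|/(4πε₀r²) = (3.70×10^-5)/(4π·8.85×10^-12·(0.676)²) = 7.28e5 N/C.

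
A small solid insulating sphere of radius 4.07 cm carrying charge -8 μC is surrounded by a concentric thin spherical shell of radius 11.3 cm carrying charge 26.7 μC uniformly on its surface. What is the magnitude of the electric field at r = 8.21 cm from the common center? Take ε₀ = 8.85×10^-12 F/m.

|E| = 1.07e7 N/C

Take a concentric spherical Gaussian surface of radius r = 8.21 cm (between the bodies, 4.07 cm < r < 11.3 cm).
Only the inner charge is enclosed; the outer shell contributes nothing inside itself. Q_enc = -8 μC = -8.00e-6 C.
Applying ∮E·dA = Q_enc/ε₀ with Φ = E(4πr²):
E = |Q_enc|/(4πε₀r²) = (8.00×10^-6)/(4π·8.85×10^-12·(0.0821)²) = 1.07e7 N/C.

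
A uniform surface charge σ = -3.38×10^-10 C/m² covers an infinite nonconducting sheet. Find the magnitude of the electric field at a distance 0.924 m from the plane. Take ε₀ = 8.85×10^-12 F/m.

Choose a cylindrical pillbox piercing the sheet, end faces (area A) parallel to it.
Flux Φ = 2EA and Q_enc = σA, so 2EA = σA/ε₀ ⇒ E = |σ|/(2ε₀), independent of distance.
E = |σ|/(2ε₀) = (3.38e-10)/(2·8.85×10^-12) = 19.1 N/C.

E ≈ 19.1 N/C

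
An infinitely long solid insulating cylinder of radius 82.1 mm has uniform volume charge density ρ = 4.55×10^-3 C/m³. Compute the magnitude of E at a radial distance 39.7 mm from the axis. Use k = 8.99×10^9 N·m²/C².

|E| ≈ 1.02×10^7 V/m

Coaxial Gaussian cylinder, radius r = 39.7 mm, length L (r < R).
Enclosed charge per unit length: λ_enc = ρ·πr² = (4.55e-3)π(0.0397)² = 2.253×10^-5 C/m.
By Gauss's law (flux through the curved wall only), E·2πrL = λ_enc L/ε₀.
E = 2k|λ_enc|/r = 2(8.99×10^9)(2.253×10^-5)/(0.0397) = 1.02e7 N/C.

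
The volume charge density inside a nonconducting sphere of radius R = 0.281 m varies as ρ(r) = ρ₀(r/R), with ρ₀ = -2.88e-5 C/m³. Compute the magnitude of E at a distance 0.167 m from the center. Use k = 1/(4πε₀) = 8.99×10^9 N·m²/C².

|E| ≈ 8.07×10^4 N/C

Take a concentric spherical Gaussian surface of radius r = 0.167 m (r < R).
Q_enc = ∫₀^r ρ(r')·4πr'² dr' = (4πρ₀/R) ∫₀^r r'^3 dr' = 4πρ₀ r^4/(4·R) = -2.504×10^-7 C.
Since E is radial and uniform over the Gaussian sphere, Φ = E·4πr² = Q_enc/ε₀.
E = k|Q_enc|/r² = (8.99×10^9)(2.504×10^-7)/(0.167)² = 8.07×10^4 N/C.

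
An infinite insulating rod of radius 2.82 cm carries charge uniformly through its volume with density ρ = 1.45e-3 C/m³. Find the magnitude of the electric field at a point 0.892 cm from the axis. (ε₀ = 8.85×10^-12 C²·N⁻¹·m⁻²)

E ≈ 7.31×10^5 V/m

Take a coaxial cylindrical Gaussian surface of radius r = 0.892 cm and length L (r < R).
Enclosed charge per unit length: λ_enc = ρ·πr² = (1.45e-3)π(0.00892)² = 3.624×10^-7 C/m.
Since E is radial and uniform over the curved surface, Φ = E·2πrL = Q_enc/ε₀ = λ_enc L/ε₀.
E = |λ_enc|/(2πε₀r) = (3.624e-7)/(2π·8.85×10^-12·0.00892) = 7.31×10^5 N/C.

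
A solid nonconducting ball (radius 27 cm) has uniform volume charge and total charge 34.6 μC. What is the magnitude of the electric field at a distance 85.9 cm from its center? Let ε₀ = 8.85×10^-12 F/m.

Symmetry ⇒ E = E(r) r̂. Gaussian sphere of radius r = 85.9 cm (r > R, so the entire charge is enclosed).
Q_enc = 34.6 μC = 3.46×10^-5 C.
By Gauss's law, ∮E·dA = E·4πr² = Q_enc/ε₀.
E = |Q_enc|/(4πε₀r²) = (3.46e-5)/(4π·8.85×10^-12·(0.859)²) = 4.22×10^5 N/C.

|E| = 4.22×10^5 N/C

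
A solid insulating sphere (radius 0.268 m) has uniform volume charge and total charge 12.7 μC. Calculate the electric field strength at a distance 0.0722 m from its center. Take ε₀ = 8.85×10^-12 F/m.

|E| ≈ 4.28×10^5 N/C

Symmetry ⇒ E = E(r) r̂. Gaussian sphere of radius r = 0.0722 m (r < R).
For a uniform sphere the enclosed fraction is (r/R)³, so Q_enc = (12.7 μC)(0.0722/0.268)³ = 2.483×10^-7 C.
By Gauss's law, ∮E·dA = E·4πr² = Q_enc/ε₀.
E = |Q_enc|/(4πε₀r²) = (2.483e-7)/(4π·8.85×10^-12·(0.0722)²) = 4.28e5 N/C.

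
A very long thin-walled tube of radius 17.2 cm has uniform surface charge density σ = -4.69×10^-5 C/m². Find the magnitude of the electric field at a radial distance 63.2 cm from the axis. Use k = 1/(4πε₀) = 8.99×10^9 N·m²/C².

Coaxial Gaussian cylinder, radius r = 63.2 cm, length L (r > 17.2 cm).
The whole shell is enclosed: λ_enc = σ·2πR = (-4.69e-5)·2π·(0.172) = -5.069e-5 C/m.
Applying ∮E·dA = Q_enc/ε₀ with the end caps contributing no flux:
E = 2k|λ_enc|/r = 2(8.99×10^9)(5.069×10^-5)/(0.632) = 1.44e6 N/C.

1.44e6 N/C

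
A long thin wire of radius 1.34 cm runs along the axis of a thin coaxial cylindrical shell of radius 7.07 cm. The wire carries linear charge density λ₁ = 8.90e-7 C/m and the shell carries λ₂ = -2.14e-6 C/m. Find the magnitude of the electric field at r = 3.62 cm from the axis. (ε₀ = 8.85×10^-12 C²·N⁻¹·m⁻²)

E ≈ 4.42×10^5 N/C

Choose a coaxial cylinder of radius r = 3.62 cm (arbitrary length L) as the Gaussian surface (between the conductors, 1.34 cm < r < 7.07 cm).
Only the inner wire is enclosed; the outer shell contributes nothing inside itself. λ_enc = λ₁ = 8.90×10^-7 C/m.
Applying ∮E·dA = Q_enc/ε₀ with the end caps contributing no flux:
E = |λ_enc|/(2πε₀r) = (8.90×10^-7)/(2π·8.85×10^-12·0.0362) = 4.42×10^5 N/C.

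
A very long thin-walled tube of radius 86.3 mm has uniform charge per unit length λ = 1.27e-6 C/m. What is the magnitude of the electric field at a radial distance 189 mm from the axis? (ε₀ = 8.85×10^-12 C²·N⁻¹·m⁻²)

By cylindrical symmetry E is radial; use a coaxial Gaussian cylinder of radius 189 mm and length L (r > 86.3 mm).
The full line charge is enclosed: λ_enc = 1.27e-6 C/m.
Applying ∮E·dA = Q_enc/ε₀ with the end caps contributing no flux:
E = |λ_enc|/(2πε₀r) = (1.27×10^-6)/(2π·8.85×10^-12·0.189) = 1.21×10^5 N/C.

|E| ≈ 1.21e5 N/C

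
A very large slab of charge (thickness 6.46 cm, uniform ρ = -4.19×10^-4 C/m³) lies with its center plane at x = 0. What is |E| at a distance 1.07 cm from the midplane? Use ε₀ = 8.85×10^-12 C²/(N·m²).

By symmetry E is perpendicular to the slab. A Gaussian pillbox from −1.07 cm to +1.07 cm (face area A) lies entirely within the slab.
Q_enc = ρ·(2x)·A and flux = 2EA, so 2EA = 2ρxA/ε₀ ⇒ E = |ρ|x/ε₀.
E = (4.19e-4)(0.0107)/(8.85×10^-12) = 5.07e5 N/C.

E ≈ 5.07×10^5 N/C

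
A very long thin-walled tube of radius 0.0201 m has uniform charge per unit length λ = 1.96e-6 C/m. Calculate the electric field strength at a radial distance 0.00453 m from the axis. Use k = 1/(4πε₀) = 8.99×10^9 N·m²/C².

E = 0 (no enclosed charge)

Choose a coaxial cylinder of radius r = 0.00453 m (arbitrary length L) as the Gaussian surface (r < 0.0201 m, inside the shell).
All the surface charge lies outside this cylinder: Q_enc = 0, hence E = 0.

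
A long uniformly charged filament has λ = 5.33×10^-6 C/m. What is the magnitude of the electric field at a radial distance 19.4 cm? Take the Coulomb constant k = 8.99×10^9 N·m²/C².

Coaxial Gaussian cylinder, radius r = 19.4 cm, length L.
Q_enc = λL, so λ_enc = 5.33×10^-6 C/m.
By Gauss's law (flux through the curved wall only), E·2πrL = λ_enc L/ε₀.
E = 2k|λ_enc|/r = 2(8.99×10^9)(5.33×10^-6)/(0.194) = 4.94e5 N/C.

4.94×10^5 N/C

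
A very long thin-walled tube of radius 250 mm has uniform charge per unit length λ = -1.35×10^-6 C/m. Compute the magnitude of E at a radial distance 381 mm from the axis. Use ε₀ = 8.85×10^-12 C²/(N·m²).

By cylindrical symmetry E is radial; use a coaxial Gaussian cylinder of radius 381 mm and length L (r > 250 mm).
The full line charge is enclosed: λ_enc = -1.35×10^-6 C/m.
Gauss's law: E·2πrL = λ_enc L/ε₀.
E = |λ_enc|/(2πε₀r) = (1.35×10^-6)/(2π·8.85×10^-12·0.381) = 6.37e4 N/C.

E ≈ 6.37e4 N/C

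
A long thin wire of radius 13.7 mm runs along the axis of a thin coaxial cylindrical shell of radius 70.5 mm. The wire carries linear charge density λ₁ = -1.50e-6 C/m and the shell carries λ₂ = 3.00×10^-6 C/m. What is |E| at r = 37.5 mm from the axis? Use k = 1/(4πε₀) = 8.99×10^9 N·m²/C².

E = 7.19e5 N/C

Take a coaxial cylindrical Gaussian surface of radius r = 37.5 mm and length L (between the conductors, 13.7 mm < r < 70.5 mm).
The shell at 70.5 mm lies outside the Gaussian surface, so λ_enc = λ₁ = -1.50×10^-6 C/m.
Gauss's law: E·2πrL = λ_enc L/ε₀.
E = 2k|λ_enc|/r = 2(8.99×10^9)(1.50e-6)/(0.0375) = 7.19×10^5 N/C.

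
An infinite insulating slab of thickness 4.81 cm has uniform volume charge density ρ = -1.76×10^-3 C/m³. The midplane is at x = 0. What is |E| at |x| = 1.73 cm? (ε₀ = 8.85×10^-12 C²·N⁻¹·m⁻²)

By symmetry E is perpendicular to the slab. A Gaussian pillbox from −1.73 cm to +1.73 cm (face area A) lies entirely within the slab.
Q_enc = ρ·(2x)·A and flux = 2EA, so 2EA = 2ρxA/ε₀ ⇒ E = |ρ|x/ε₀.
E = (1.76×10^-3)(0.0173)/(8.85×10^-12) = 3.44×10^6 N/C.

E = 3.44×10^6 N/C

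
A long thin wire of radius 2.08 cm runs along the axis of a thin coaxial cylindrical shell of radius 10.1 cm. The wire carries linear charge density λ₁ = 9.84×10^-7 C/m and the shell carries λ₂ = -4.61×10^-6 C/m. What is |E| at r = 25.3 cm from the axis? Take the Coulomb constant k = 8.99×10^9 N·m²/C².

Choose a coaxial cylinder of radius r = 25.3 cm (arbitrary length L) as the Gaussian surface (r > 10.1 cm, enclosing both).
λ_enc = λ₁ + λ₂ = (9.84e-7) + (-4.61×10^-6) = -3.626×10^-6 C/m.
By Gauss's law (flux through the curved wall only), E·2πrL = λ_enc L/ε₀.
E = 2k|λ_enc|/r = 2(8.99×10^9)(3.626×10^-6)/(0.253) = 2.58e5 N/C.

|E| ≈ 2.58×10^5 V/m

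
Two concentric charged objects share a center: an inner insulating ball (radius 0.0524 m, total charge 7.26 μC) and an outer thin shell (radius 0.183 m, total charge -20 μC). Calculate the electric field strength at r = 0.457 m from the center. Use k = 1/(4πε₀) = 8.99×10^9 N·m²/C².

|E| ≈ 5.48×10^5 V/m

Use a concentric Gaussian sphere at r = 0.457 m (r > 0.183 m, enclosing both).
Q_enc = (7.26 μC) + (-20 μC) = -1.274×10^-5 C.
By Gauss's law, ∮E·dA = E·4πr² = Q_enc/ε₀.
E = k|Q_enc|/r² = (8.99×10^9)(1.274×10^-5)/(0.457)² = 5.48×10^5 N/C.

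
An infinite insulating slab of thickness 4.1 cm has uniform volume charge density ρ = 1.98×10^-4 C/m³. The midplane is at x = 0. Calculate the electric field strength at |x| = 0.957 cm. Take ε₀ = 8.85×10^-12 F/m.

By symmetry E is perpendicular to the slab. A Gaussian pillbox from −0.957 cm to +0.957 cm (face area A) lies entirely within the slab.
Q_enc = ρ·(2x)·A and flux = 2EA, so 2EA = 2ρxA/ε₀ ⇒ E = |ρ|x/ε₀.
E = (1.98e-4)(0.00957)/(8.85×10^-12) = 2.14×10^5 N/C.

|E| = 2.14e5 N/C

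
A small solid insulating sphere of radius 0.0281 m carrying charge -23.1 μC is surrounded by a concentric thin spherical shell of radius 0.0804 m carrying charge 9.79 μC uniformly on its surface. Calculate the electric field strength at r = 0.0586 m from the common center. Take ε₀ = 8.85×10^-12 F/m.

Use a concentric Gaussian sphere at r = 0.0586 m (between the bodies, 0.0281 m < r < 0.0804 m).
Only the inner charge is enclosed; the outer shell contributes nothing inside itself. Q_enc = -23.1 μC = -2.31×10^-5 C.
Gauss's law: E·4πr² = Q_enc/ε₀.
E = |Q_enc|/(4πε₀r²) = (2.31e-5)/(4π·8.85×10^-12·(0.0586)²) = 6.05×10^7 N/C.

6.05e7 N/C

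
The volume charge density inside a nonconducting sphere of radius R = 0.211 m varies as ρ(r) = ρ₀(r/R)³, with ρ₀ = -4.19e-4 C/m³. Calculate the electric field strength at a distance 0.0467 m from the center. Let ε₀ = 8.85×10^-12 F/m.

4.00e3 N/C

Symmetry ⇒ E = E(r) r̂. Gaussian sphere of radius r = 0.0467 m (r < R).
Integrate the density: Q_enc = 4π ∫₀^r ρ₀(r'/R)^3 r'² dr' = 4πρ₀ r^6/(6·R³) = -9.69×10^-10 C.
Gauss's law: E·4πr² = Q_enc/ε₀.
E = |Q_enc|/(4πε₀r²) = (9.69e-10)/(4π·8.85×10^-12·(0.0467)²) = 4.00×10^3 N/C.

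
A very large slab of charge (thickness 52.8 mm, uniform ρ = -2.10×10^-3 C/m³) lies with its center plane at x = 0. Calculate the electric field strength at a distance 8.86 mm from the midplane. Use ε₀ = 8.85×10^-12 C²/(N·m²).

By symmetry E is perpendicular to the slab. A Gaussian pillbox from −8.86 mm to +8.86 mm (face area A) lies entirely within the slab.
Q_enc = ρ·(2x)·A and flux = 2EA, so 2EA = 2ρxA/ε₀ ⇒ E = |ρ|x/ε₀.
E = (2.10e-3)(0.00886)/(8.85×10^-12) = 2.10×10^6 N/C.

|E| ≈ 2.10×10^6 N/C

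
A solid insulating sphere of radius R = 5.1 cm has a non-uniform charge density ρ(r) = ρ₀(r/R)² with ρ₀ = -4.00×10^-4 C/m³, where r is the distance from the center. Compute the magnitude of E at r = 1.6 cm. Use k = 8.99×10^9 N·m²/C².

Take a concentric spherical Gaussian surface of radius r = 1.6 cm (r < R).
Integrate the density: Q_enc = 4π ∫₀^r ρ₀(r'/R)^2 r'² dr' = 4πρ₀ r^5/(5·R²) = -4.053×10^-10 C.
Gauss's law: E·4πr² = Q_enc/ε₀.
E = k|Q_enc|/r² = (8.99×10^9)(4.053×10^-10)/(0.016)² = 1.42×10^4 N/C.

|E| ≈ 1.42×10^4 V/m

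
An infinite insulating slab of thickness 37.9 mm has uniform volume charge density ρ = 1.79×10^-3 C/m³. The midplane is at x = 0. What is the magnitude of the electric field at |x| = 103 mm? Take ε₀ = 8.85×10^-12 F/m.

|E| ≈ 3.83×10^6 V/m

The point |x| = 103 mm lies outside the slab (half-thickness 0.01895 m). A symmetric pillbox spanning the full slab encloses Q_enc = ρ·d·A.
Flux = 2EA ⇒ E = |ρ|d/(2ε₀), independent of distance outside.
E = (1.79×10^-3)(0.0379)/(2·8.85×10^-12) = 3.83×10^6 N/C.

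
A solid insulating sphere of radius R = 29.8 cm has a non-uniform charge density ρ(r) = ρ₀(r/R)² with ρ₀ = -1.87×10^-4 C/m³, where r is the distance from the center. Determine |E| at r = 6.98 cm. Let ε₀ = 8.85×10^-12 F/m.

Take a concentric spherical Gaussian surface of radius r = 6.98 cm (r < R).
Q_enc = ∫₀^r ρ(r')·4πr'² dr' = (4πρ₀/R²) ∫₀^r r'^4 dr' = 4πρ₀ r^5/(5·R²) = -8.769×10^-9 C.
By Gauss's law, ∮E·dA = E·4πr² = Q_enc/ε₀.
E = |Q_enc|/(4πε₀r²) = (8.769×10^-9)/(4π·8.85×10^-12·(0.0698)²) = 1.62×10^4 N/C.

|E| = 1.62×10^4 N/C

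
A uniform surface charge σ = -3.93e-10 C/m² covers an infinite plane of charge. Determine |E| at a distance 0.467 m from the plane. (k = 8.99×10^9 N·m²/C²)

Choose a cylindrical pillbox piercing the sheet, end faces (area A) parallel to it.
Flux Φ = 2EA and Q_enc = σA, so 2EA = σA/ε₀ ⇒ E = |σ|/(2ε₀), independent of distance.
E = 2πk|σ| = 2π(8.99×10^9)(3.93e-10) = 22.2 N/C.

|E| ≈ 22.2 N/C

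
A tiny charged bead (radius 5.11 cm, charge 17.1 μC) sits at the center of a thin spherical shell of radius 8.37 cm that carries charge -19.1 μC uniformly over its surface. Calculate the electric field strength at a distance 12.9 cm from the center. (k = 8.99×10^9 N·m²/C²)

|E| = 1.08e6 N/C

By spherical symmetry E is radial; choose a Gaussian sphere of radius r = 12.9 cm (r > 8.37 cm, enclosing both).
Q_enc = (17.1 μC) + (-19.1 μC) = -2.00×10^-6 C.
Applying ∮E·dA = Q_enc/ε₀ with Φ = E(4πr²):
E = k|Q_enc|/r² = (8.99×10^9)(2.00×10^-6)/(0.129)² = 1.08e6 N/C.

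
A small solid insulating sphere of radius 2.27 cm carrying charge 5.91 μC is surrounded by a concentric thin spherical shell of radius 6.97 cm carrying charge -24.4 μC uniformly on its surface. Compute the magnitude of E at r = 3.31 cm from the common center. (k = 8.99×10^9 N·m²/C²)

4.85e7 V/m

Use a concentric Gaussian sphere at r = 3.31 cm (between the bodies, 2.27 cm < r < 6.97 cm).
Only the inner charge is enclosed; the outer shell contributes nothing inside itself. Q_enc = 5.91 μC = 5.91×10^-6 C.
Applying ∮E·dA = Q_enc/ε₀ with Φ = E(4πr²):
E = k|Q_enc|/r² = (8.99×10^9)(5.91×10^-6)/(0.0331)² = 4.85×10^7 N/C.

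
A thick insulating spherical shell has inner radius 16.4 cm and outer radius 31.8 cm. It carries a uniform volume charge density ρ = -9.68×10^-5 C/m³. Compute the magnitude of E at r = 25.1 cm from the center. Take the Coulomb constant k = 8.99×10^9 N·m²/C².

Symmetry ⇒ E = E(r) r̂. Gaussian sphere of radius r = 25.1 cm (within the shell material, 16.4 cm < r < 31.8 cm).
Only the shell between 16.4 cm and r is enclosed: Q_enc = ρ·(4π/3)(r³ − a³) = (-9.68e-5)·(4π/3)·((0.251)³ − (0.164)³) = -4.623×10^-6 C.
Applying ∮E·dA = Q_enc/ε₀ with Φ = E(4πr²):
E = k|Q_enc|/r² = (8.99×10^9)(4.623×10^-6)/(0.251)² = 6.60×10^5 N/C.

E ≈ 6.60×10^5 V/m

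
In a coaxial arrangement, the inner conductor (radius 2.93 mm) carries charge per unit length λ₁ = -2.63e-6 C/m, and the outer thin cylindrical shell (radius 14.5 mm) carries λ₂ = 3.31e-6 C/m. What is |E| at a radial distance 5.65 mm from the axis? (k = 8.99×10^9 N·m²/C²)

|E| ≈ 8.37×10^6 N/C

Choose a coaxial cylinder of radius r = 5.65 mm (arbitrary length L) as the Gaussian surface (between the conductors, 2.93 mm < r < 14.5 mm).
Only the inner wire is enclosed; the outer shell contributes nothing inside itself. λ_enc = λ₁ = -2.63e-6 C/m.
Applying ∮E·dA = Q_enc/ε₀ with the end caps contributing no flux:
E = 2k|λ_enc|/r = 2(8.99×10^9)(2.63×10^-6)/(0.00565) = 8.37e6 N/C.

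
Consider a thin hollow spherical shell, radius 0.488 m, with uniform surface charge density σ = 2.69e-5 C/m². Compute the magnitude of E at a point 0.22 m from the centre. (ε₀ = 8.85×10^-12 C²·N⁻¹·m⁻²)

Take a concentric spherical Gaussian surface of radius r = 0.22 m (inside the shell, r < 0.488 m).
No charge lies within this surface, so Q_enc = 0 and Gauss's law gives E·4πr² = 0 ⇒ E = 0.

E = 0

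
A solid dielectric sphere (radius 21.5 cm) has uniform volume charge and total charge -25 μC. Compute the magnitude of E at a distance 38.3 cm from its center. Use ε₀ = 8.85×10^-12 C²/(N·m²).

Symmetry ⇒ E = E(r) r̂. Gaussian sphere of radius r = 38.3 cm (r > R, so the entire charge is enclosed).
Q_enc = -25 μC = -2.50e-5 C.
Applying ∮E·dA = Q_enc/ε₀ with Φ = E(4πr²):
E = |Q_enc|/(4πε₀r²) = (2.50×10^-5)/(4π·8.85×10^-12·(0.383)²) = 1.53e6 N/C.

|E| ≈ 1.53×10^6 N/C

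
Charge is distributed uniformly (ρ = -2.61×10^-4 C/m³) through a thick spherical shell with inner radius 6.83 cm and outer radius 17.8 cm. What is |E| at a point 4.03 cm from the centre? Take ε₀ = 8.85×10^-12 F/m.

By spherical symmetry E is radial; choose a Gaussian sphere of radius r = 4.03 cm (r < 6.83 cm, inside the empty cavity).
Q_enc = 0 (all charge lies at larger r); Gauss's law gives E = 0.

|E| = 0 V/m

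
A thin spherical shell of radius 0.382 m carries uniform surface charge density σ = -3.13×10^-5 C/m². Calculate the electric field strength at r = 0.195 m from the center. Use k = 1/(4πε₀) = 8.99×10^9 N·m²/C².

E = 0 (no enclosed charge)

Take a concentric spherical Gaussian surface of radius r = 0.195 m (inside the shell, r < 0.382 m).
All the charge is outside the Gaussian surface: Q_enc = 0, hence E = 0 everywhere inside the shell.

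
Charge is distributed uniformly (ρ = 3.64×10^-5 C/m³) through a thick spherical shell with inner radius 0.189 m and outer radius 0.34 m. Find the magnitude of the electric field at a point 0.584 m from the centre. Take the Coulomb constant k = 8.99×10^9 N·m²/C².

Use a concentric Gaussian sphere at r = 0.584 m (r > 0.34 m, enclosing the whole shell).
Q_enc = ρ·(4π/3)(b³ − a³) = (3.64e-5)·(4π/3)·((0.34)³ − (0.189)³) = 4.963×10^-6 C.
Since E is radial and uniform over the Gaussian sphere, Φ = E·4πr² = Q_enc/ε₀.
E = k|Q_enc|/r² = (8.99×10^9)(4.963×10^-6)/(0.584)² = 1.31×10^5 N/C.

|E| = 1.31e5 V/m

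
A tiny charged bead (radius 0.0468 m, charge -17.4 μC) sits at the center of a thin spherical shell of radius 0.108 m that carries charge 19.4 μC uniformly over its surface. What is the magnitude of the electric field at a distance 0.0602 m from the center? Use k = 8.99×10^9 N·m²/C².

By spherical symmetry E is radial; choose a Gaussian sphere of radius r = 0.0602 m (between the bodies, 0.0468 m < r < 0.108 m).
Only the inner charge is enclosed; the outer shell contributes nothing inside itself. Q_enc = -17.4 μC = -1.74e-5 C.
Since E is radial and uniform over the Gaussian sphere, Φ = E·4πr² = Q_enc/ε₀.
E = k|Q_enc|/r² = (8.99×10^9)(1.74e-5)/(0.0602)² = 4.32e7 N/C.

|E| ≈ 4.32×10^7 N/C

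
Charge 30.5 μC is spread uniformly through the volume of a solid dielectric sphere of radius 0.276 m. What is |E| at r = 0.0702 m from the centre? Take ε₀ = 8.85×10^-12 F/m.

Use a concentric Gaussian sphere at r = 0.0702 m (r < R).
Only the charge within r is enclosed: Q_enc = Q·(r/R)³ = (30.5 μC)·(0.0702 m/0.276 m)³ = 5.019e-7 C.
Applying ∮E·dA = Q_enc/ε₀ with Φ = E(4πr²):
E = |Q_enc|/(4πε₀r²) = (5.019×10^-7)/(4π·8.85×10^-12·(0.0702)²) = 9.16e5 N/C.

9.16×10^5 N/C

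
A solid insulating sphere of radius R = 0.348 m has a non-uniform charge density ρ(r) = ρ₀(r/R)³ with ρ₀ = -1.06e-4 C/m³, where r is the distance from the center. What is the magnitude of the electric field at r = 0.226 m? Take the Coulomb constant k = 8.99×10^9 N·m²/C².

Symmetry ⇒ E = E(r) r̂. Gaussian sphere of radius r = 0.226 m (r < R).
Q_enc = ∫₀^r ρ(r')·4πr'² dr' = (4πρ₀/R³) ∫₀^r r'^5 dr' = 4πρ₀ r^6/(6·R³) = -7.019×10^-7 C.
Since E is radial and uniform over the Gaussian sphere, Φ = E·4πr² = Q_enc/ε₀.
E = k|Q_enc|/r² = (8.99×10^9)(7.019×10^-7)/(0.226)² = 1.24e5 N/C.

|E| ≈ 1.24e5 V/m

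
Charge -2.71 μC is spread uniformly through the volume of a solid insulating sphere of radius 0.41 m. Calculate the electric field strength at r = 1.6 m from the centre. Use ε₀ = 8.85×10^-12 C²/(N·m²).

|E| = 9.52×10^3 V/m

Symmetry ⇒ E = E(r) r̂. Gaussian sphere of radius r = 1.6 m (r > R, so the entire charge is enclosed).
Q_enc = -2.71 μC = -2.71e-6 C.
By Gauss's law, ∮E·dA = E·4πr² = Q_enc/ε₀.
E = |Q_enc|/(4πε₀r²) = (2.71e-6)/(4π·8.85×10^-12·(1.6)²) = 9.52e3 N/C.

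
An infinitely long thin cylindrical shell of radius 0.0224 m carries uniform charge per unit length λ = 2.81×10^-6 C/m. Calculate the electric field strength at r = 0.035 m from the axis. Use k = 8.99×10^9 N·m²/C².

Choose a coaxial cylinder of radius r = 0.035 m (arbitrary length L) as the Gaussian surface (r > 0.0224 m).
The full line charge is enclosed: λ_enc = 2.81×10^-6 C/m.
Gauss's law: E·2πrL = λ_enc L/ε₀.
E = 2k|λ_enc|/r = 2(8.99×10^9)(2.81e-6)/(0.035) = 1.44×10^6 N/C.

E = 1.44e6 N/C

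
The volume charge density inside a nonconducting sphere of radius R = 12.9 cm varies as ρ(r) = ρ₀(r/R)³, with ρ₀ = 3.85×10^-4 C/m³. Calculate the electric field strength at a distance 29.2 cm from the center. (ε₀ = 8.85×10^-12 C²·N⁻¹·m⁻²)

E ≈ 1.83×10^5 V/m

Take a concentric spherical Gaussian surface of radius r = 29.2 cm (r > R, all charge enclosed).
Q_enc = 4π ∫₀^R ρ₀(r'/R)^3 r'² dr' = 4πρ₀R³/6 = 1.731×10^-6 C.
By Gauss's law, ∮E·dA = E·4πr² = Q_enc/ε₀.
E = |Q_enc|/(4πε₀r²) = (1.731×10^-6)/(4π·8.85×10^-12·(0.292)²) = 1.83×10^5 N/C.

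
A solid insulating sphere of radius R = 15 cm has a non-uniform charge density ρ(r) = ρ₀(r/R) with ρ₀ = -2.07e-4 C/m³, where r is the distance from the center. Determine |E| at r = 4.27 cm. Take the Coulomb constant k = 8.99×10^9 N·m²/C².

Use a concentric Gaussian sphere at r = 4.27 cm (r < R).
Integrate the density: Q_enc = 4π ∫₀^r ρ₀(r'/R)^1 r'² dr' = 4πρ₀ r^4/(4·R) = -1.441×10^-8 C.
Gauss's law: E·4πr² = Q_enc/ε₀.
E = k|Q_enc|/r² = (8.99×10^9)(1.441×10^-8)/(0.0427)² = 7.11e4 N/C.

|E| ≈ 7.11e4 V/m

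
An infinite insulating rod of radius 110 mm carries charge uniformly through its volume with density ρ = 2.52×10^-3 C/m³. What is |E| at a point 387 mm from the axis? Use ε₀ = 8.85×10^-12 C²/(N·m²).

By cylindrical symmetry E is radial; use a coaxial Gaussian cylinder of radius 387 mm and length L (r > 110 mm, full cross-section enclosed).
λ_enc = ρ·πR² = (2.52×10^-3)π(0.11)² = 9.579e-5 C/m.
Applying ∮E·dA = Q_enc/ε₀ with the end caps contributing no flux:
E = |λ_enc|/(2πε₀r) = (9.579×10^-5)/(2π·8.85×10^-12·0.387) = 4.45×10^6 N/C.

|E| ≈ 4.45×10^6 V/m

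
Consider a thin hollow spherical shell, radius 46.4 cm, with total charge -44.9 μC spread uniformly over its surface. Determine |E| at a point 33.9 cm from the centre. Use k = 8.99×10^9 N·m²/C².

Take a concentric spherical Gaussian surface of radius r = 33.9 cm (inside the shell, r < 46.4 cm).
No charge lies within this surface, so Q_enc = 0 and Gauss's law gives E·4πr² = 0 ⇒ E = 0.

E = 0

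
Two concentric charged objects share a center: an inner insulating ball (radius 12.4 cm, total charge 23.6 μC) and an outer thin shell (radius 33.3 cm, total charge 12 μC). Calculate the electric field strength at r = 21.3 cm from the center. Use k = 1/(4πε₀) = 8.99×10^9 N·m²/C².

|E| ≈ 4.68×10^6 V/m

Use a concentric Gaussian sphere at r = 21.3 cm (between the bodies, 12.4 cm < r < 33.3 cm).
Only the inner charge is enclosed; the outer shell contributes nothing inside itself. Q_enc = 23.6 μC = 2.36e-5 C.
By Gauss's law, ∮E·dA = E·4πr² = Q_enc/ε₀.
E = k|Q_enc|/r² = (8.99×10^9)(2.36e-5)/(0.213)² = 4.68×10^6 N/C.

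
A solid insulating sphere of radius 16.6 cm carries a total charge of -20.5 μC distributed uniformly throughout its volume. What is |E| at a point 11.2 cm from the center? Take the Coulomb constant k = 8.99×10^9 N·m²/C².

|E| ≈ 4.51×10^6 V/m

Take a concentric spherical Gaussian surface of radius r = 11.2 cm (r < R).
Only the charge within r is enclosed: Q_enc = Q·(r/R)³ = (-20.5 μC)·(11.2 cm/16.6 cm)³ = -6.296×10^-6 C.
Since E is radial and uniform over the Gaussian sphere, Φ = E·4πr² = Q_enc/ε₀.
E = k|Q_enc|/r² = (8.99×10^9)(6.296×10^-6)/(0.112)² = 4.51e6 N/C.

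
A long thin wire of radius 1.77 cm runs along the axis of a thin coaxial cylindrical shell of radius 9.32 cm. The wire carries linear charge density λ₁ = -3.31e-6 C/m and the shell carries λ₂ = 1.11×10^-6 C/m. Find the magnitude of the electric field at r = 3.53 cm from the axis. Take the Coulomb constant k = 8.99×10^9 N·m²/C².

|E| = 1.69×10^6 N/C

Choose a coaxial cylinder of radius r = 3.53 cm (arbitrary length L) as the Gaussian surface (between the conductors, 1.77 cm < r < 9.32 cm).
Only the inner wire is enclosed; the outer shell contributes nothing inside itself. λ_enc = λ₁ = -3.31e-6 C/m.
Gauss's law: E·2πrL = λ_enc L/ε₀.
E = 2k|λ_enc|/r = 2(8.99×10^9)(3.31×10^-6)/(0.0353) = 1.69×10^6 N/C.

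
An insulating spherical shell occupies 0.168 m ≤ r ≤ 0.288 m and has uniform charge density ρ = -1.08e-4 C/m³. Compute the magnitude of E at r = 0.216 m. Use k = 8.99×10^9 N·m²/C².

By spherical symmetry E is radial; choose a Gaussian sphere of radius r = 0.216 m (within the shell material, 0.168 m < r < 0.288 m).
Enclosed charge is the volume from a to r: Q_enc = (4π/3)ρ(r³ − a³) = -2.414e-6 C.
Applying ∮E·dA = Q_enc/ε₀ with Φ = E(4πr²):
E = k|Q_enc|/r² = (8.99×10^9)(2.414×10^-6)/(0.216)² = 4.65e5 N/C.

E = 4.65×10^5 N/C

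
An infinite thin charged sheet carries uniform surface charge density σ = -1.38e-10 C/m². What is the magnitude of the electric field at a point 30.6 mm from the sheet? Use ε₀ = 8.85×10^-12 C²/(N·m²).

By planar symmetry E is perpendicular to the sheet and uniform; use a Gaussian pillbox with flat faces of area A on each side of the sheet.
Flux Φ = 2EA and Q_enc = σA, so 2EA = σA/ε₀ ⇒ E = |σ|/(2ε₀), independent of distance.
E = |σ|/(2ε₀) = (1.38×10^-10)/(2·8.85×10^-12) = 7.8 N/C.

E ≈ 7.8 N/C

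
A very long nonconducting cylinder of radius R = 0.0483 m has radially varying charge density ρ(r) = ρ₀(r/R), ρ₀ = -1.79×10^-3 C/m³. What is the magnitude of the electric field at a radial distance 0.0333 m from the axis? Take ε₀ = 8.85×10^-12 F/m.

By cylindrical symmetry E is radial; use a coaxial Gaussian cylinder of radius 0.0333 m and length L (r < R).
Integrating ρ over the cross-section to radius r: λ_enc = (2πρ₀/R) ∫₀^r r'^2 dr' = 2πρ₀ r^3/(3·R) = -2.866×10^-6 C/m.
Gauss's law: E·2πrL = λ_enc L/ε₀.
E = |λ_enc|/(2πε₀r) = (2.866e-6)/(2π·8.85×10^-12·0.0333) = 1.55×10^6 N/C.

E = 1.55×10^6 V/m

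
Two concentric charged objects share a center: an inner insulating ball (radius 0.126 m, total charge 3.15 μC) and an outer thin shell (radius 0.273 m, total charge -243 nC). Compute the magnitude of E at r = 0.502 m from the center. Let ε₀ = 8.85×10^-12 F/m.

E = 1.04×10^5 V/m

Take a concentric spherical Gaussian surface of radius r = 0.502 m (r > 0.273 m, enclosing both).
Q_enc = (3.15 μC) + (-243 nC) = 2.907e-6 C.
Gauss's law: E·4πr² = Q_enc/ε₀.
E = |Q_enc|/(4πε₀r²) = (2.907×10^-6)/(4π·8.85×10^-12·(0.502)²) = 1.04×10^5 N/C.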